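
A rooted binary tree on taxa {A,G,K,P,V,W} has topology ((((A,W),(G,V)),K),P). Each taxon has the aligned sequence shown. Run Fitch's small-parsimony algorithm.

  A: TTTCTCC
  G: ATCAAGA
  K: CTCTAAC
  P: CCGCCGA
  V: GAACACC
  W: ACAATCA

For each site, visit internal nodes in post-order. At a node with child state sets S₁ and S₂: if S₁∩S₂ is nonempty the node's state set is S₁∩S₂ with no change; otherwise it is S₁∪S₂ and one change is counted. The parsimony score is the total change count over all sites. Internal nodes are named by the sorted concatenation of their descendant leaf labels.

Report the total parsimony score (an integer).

21

AW@0: {T} ∪ {A} = {A,T} (union, +1)
GV@0: {A} ∪ {G} = {A,G} (union, +1)
AGVW@0: {A,T} ∩ {A,G} = {A} (intersection, +0)
AGKVW@0: {A} ∪ {C} = {A,C} (union, +1)
AGKPVW@0: {A,C} ∩ {C} = {C} (intersection, +0)
AW@1: {T} ∪ {C} = {C,T} (union, +1)
GV@1: {T} ∪ {A} = {A,T} (union, +1)
AGVW@1: {C,T} ∩ {A,T} = {T} (intersection, +0)
AGKVW@1: {T} ∩ {T} = {T} (intersection, +0)
AGKPVW@1: {T} ∪ {C} = {C,T} (union, +1)
AW@2: {T} ∪ {A} = {A,T} (union, +1)
GV@2: {C} ∪ {A} = {A,C} (union, +1)
AGVW@2: {A,T} ∩ {A,C} = {A} (intersection, +0)
AGKVW@2: {A} ∪ {C} = {A,C} (union, +1)
AGKPVW@2: {A,C} ∪ {G} = {A,C,G} (union, +1)
AW@3: {C} ∪ {A} = {A,C} (union, +1)
GV@3: {A} ∪ {C} = {A,C} (union, +1)
AGVW@3: {A,C} ∩ {A,C} = {A,C} (intersection, +0)
AGKVW@3: {A,C} ∪ {T} = {A,C,T} (union, +1)
AGKPVW@3: {A,C,T} ∩ {C} = {C} (intersection, +0)
AW@4: {T} ∩ {T} = {T} (intersection, +0)
GV@4: {A} ∩ {A} = {A} (intersection, +0)
AGVW@4: {T} ∪ {A} = {A,T} (union, +1)
AGKVW@4: {A,T} ∩ {A} = {A} (intersection, +0)
AGKPVW@4: {A} ∪ {C} = {A,C} (union, +1)
AW@5: {C} ∩ {C} = {C} (intersection, +0)
GV@5: {G} ∪ {C} = {C,G} (union, +1)
AGVW@5: {C} ∩ {C,G} = {C} (intersection, +0)
AGKVW@5: {C} ∪ {A} = {A,C} (union, +1)
AGKPVW@5: {A,C} ∪ {G} = {A,C,G} (union, +1)
AW@6: {C} ∪ {A} = {A,C} (union, +1)
GV@6: {A} ∪ {C} = {A,C} (union, +1)
AGVW@6: {A,C} ∩ {A,C} = {A,C} (intersection, +0)
AGKVW@6: {A,C} ∩ {C} = {C} (intersection, +0)
AGKPVW@6: {C} ∪ {A} = {A,C} (union, +1)
per-site changes: [3, 3, 4, 3, 2, 3, 3]; total = 21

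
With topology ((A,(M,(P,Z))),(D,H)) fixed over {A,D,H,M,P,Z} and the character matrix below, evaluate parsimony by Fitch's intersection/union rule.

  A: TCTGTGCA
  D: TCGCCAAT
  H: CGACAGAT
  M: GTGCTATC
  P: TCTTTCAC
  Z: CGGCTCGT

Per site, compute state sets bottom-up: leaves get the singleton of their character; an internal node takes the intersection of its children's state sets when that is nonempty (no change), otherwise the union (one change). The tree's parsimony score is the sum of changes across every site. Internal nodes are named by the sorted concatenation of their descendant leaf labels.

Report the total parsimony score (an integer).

22

[col 0] PZ: children P:{T}, Z:{C} ∪→ {C,T}; cost 1
[col 0] MPZ: children M:{G}, PZ:{C,T} ∪→ {C,G,T}; cost 1
[col 0] AMPZ: children A:{T}, MPZ:{C,G,T} ∩→ {T}; cost 0
[col 0] DH: children D:{T}, H:{C} ∪→ {C,T}; cost 1
[col 0] ADHMPZ: children AMPZ:{T}, DH:{C,T} ∩→ {T}; cost 0
[col 1] PZ: children P:{C}, Z:{G} ∪→ {C,G}; cost 1
[col 1] MPZ: children M:{T}, PZ:{C,G} ∪→ {C,G,T}; cost 1
[col 1] AMPZ: children A:{C}, MPZ:{C,G,T} ∩→ {C}; cost 0
[col 1] DH: children D:{C}, H:{G} ∪→ {C,G}; cost 1
[col 1] ADHMPZ: children AMPZ:{C}, DH:{C,G} ∩→ {C}; cost 0
[col 2] PZ: children P:{T}, Z:{G} ∪→ {G,T}; cost 1
[col 2] MPZ: children M:{G}, PZ:{G,T} ∩→ {G}; cost 0
[col 2] AMPZ: children A:{T}, MPZ:{G} ∪→ {G,T}; cost 1
[col 2] DH: children D:{G}, H:{A} ∪→ {A,G}; cost 1
[col 2] ADHMPZ: children AMPZ:{G,T}, DH:{A,G} ∩→ {G}; cost 0
[col 3] PZ: children P:{T}, Z:{C} ∪→ {C,T}; cost 1
[col 3] MPZ: children M:{C}, PZ:{C,T} ∩→ {C}; cost 0
[col 3] AMPZ: children A:{G}, MPZ:{C} ∪→ {C,G}; cost 1
[col 3] DH: children D:{C}, H:{C} ∩→ {C}; cost 0
[col 3] ADHMPZ: children AMPZ:{C,G}, DH:{C} ∩→ {C}; cost 0
[col 4] PZ: children P:{T}, Z:{T} ∩→ {T}; cost 0
[col 4] MPZ: children M:{T}, PZ:{T} ∩→ {T}; cost 0
[col 4] AMPZ: children A:{T}, MPZ:{T} ∩→ {T}; cost 0
[col 4] DH: children D:{C}, H:{A} ∪→ {A,C}; cost 1
[col 4] ADHMPZ: children AMPZ:{T}, DH:{A,C} ∪→ {A,C,T}; cost 1
[col 5] PZ: children P:{C}, Z:{C} ∩→ {C}; cost 0
[col 5] MPZ: children M:{A}, PZ:{C} ∪→ {A,C}; cost 1
[col 5] AMPZ: children A:{G}, MPZ:{A,C} ∪→ {A,C,G}; cost 1
[col 5] DH: children D:{A}, H:{G} ∪→ {A,G}; cost 1
[col 5] ADHMPZ: children AMPZ:{A,C,G}, DH:{A,G} ∩→ {A,G}; cost 0
[col 6] PZ: children P:{A}, Z:{G} ∪→ {A,G}; cost 1
[col 6] MPZ: children M:{T}, PZ:{A,G} ∪→ {A,G,T}; cost 1
[col 6] AMPZ: children A:{C}, MPZ:{A,G,T} ∪→ {A,C,G,T}; cost 1
[col 6] DH: children D:{A}, H:{A} ∩→ {A}; cost 0
[col 6] ADHMPZ: children AMPZ:{A,C,G,T}, DH:{A} ∩→ {A}; cost 0
[col 7] PZ: children P:{C}, Z:{T} ∪→ {C,T}; cost 1
[col 7] MPZ: children M:{C}, PZ:{C,T} ∩→ {C}; cost 0
[col 7] AMPZ: children A:{A}, MPZ:{C} ∪→ {A,C}; cost 1
[col 7] DH: children D:{T}, H:{T} ∩→ {T}; cost 0
[col 7] ADHMPZ: children AMPZ:{A,C}, DH:{T} ∪→ {A,C,T}; cost 1
per-site changes: [3, 3, 3, 2, 2, 3, 3, 3]; total = 22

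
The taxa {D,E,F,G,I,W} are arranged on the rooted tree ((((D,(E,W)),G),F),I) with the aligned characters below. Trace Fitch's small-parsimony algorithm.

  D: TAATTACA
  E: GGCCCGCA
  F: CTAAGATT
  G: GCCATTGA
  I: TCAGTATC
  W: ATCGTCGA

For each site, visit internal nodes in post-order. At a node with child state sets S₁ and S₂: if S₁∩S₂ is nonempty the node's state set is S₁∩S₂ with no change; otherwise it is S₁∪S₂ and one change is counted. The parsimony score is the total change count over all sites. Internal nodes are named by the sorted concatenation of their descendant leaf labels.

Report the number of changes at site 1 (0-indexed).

site 0, node EW: E={G} ∪ W={A} → {A,G} (+1)
site 0, node DEW: D={T} ∪ EW={A,G} → {A,G,T} (+1)
site 0, node DEGW: DEW={A,G,T} ∩ G={G} → {G} (+0)
site 0, node DEFGW: DEGW={G} ∪ F={C} → {C,G} (+1)
site 0, node DEFGIW: DEFGW={C,G} ∪ I={T} → {C,G,T} (+1)
site 1, node EW: E={G} ∪ W={T} → {G,T} (+1)
site 1, node DEW: D={A} ∪ EW={G,T} → {A,G,T} (+1)
site 1, node DEGW: DEW={A,G,T} ∪ G={C} → {A,C,G,T} (+1)
site 1, node DEFGW: DEGW={A,C,G,T} ∩ F={T} → {T} (+0)
site 1, node DEFGIW: DEFGW={T} ∪ I={C} → {C,T} (+1)
site 2, node EW: E={C} ∩ W={C} → {C} (+0)
site 2, node DEW: D={A} ∪ EW={C} → {A,C} (+1)
site 2, node DEGW: DEW={A,C} ∩ G={C} → {C} (+0)
site 2, node DEFGW: DEGW={C} ∪ F={A} → {A,C} (+1)
site 2, node DEFGIW: DEFGW={A,C} ∩ I={A} → {A} (+0)
site 3, node EW: E={C} ∪ W={G} → {C,G} (+1)
site 3, node DEW: D={T} ∪ EW={C,G} → {C,G,T} (+1)
site 3, node DEGW: DEW={C,G,T} ∪ G={A} → {A,C,G,T} (+1)
site 3, node DEFGW: DEGW={A,C,G,T} ∩ F={A} → {A} (+0)
site 3, node DEFGIW: DEFGW={A} ∪ I={G} → {A,G} (+1)
site 4, node EW: E={C} ∪ W={T} → {C,T} (+1)
site 4, node DEW: D={T} ∩ EW={C,T} → {T} (+0)
site 4, node DEGW: DEW={T} ∩ G={T} → {T} (+0)
site 4, node DEFGW: DEGW={T} ∪ F={G} → {G,T} (+1)
site 4, node DEFGIW: DEFGW={G,T} ∩ I={T} → {T} (+0)
site 5, node EW: E={G} ∪ W={C} → {C,G} (+1)
site 5, node DEW: D={A} ∪ EW={C,G} → {A,C,G} (+1)
site 5, node DEGW: DEW={A,C,G} ∪ G={T} → {A,C,G,T} (+1)
site 5, node DEFGW: DEGW={A,C,G,T} ∩ F={A} → {A} (+0)
site 5, node DEFGIW: DEFGW={A} ∩ I={A} → {A} (+0)
site 6, node EW: E={C} ∪ W={G} → {C,G} (+1)
site 6, node DEW: D={C} ∩ EW={C,G} → {C} (+0)
site 6, node DEGW: DEW={C} ∪ G={G} → {C,G} (+1)
site 6, node DEFGW: DEGW={C,G} ∪ F={T} → {C,G,T} (+1)
site 6, node DEFGIW: DEFGW={C,G,T} ∩ I={T} → {T} (+0)
site 7, node EW: E={A} ∩ W={A} → {A} (+0)
site 7, node DEW: D={A} ∩ EW={A} → {A} (+0)
site 7, node DEGW: DEW={A} ∩ G={A} → {A} (+0)
site 7, node DEFGW: DEGW={A} ∪ F={T} → {A,T} (+1)
site 7, node DEFGIW: DEFGW={A,T} ∪ I={C} → {A,C,T} (+1)
per-site changes: [4, 4, 2, 4, 2, 3, 3, 2]; total = 24

4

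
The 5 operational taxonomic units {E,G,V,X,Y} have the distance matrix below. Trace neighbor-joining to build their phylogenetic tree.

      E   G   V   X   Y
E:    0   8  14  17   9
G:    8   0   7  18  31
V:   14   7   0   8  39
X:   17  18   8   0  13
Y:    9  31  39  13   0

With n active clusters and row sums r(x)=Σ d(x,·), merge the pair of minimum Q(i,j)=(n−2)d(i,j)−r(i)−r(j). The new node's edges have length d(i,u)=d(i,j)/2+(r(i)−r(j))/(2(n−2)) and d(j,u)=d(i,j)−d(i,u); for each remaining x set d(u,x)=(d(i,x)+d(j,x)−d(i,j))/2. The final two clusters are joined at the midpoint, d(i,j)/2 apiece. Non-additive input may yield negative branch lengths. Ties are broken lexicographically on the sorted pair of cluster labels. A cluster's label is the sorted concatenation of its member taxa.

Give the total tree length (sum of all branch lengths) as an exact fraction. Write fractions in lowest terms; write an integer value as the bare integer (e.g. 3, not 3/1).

iteration 1: select E,Y (d=9, Q=-113); attach at lengths (-17/6, 71/6); label the merged cluster EY
  updated: d(EY,G)=15, d(EY,V)=22, d(EY,X)=21/2
iteration 2: select EY,X (d=21/2, Q=-63); attach at lengths (8, 5/2); label the merged cluster EXY
  updated: d(EXY,G)=45/4, d(EXY,V)=39/4
iteration 3: select EXY,G (d=45/4, Q=-28); attach at lengths (7, 17/4); label the merged cluster EGXY
  updated: d(EGXY,V)=11/4
iteration 4: select EGXY,V (d=11/4); attach at lengths (11/8, 11/8); label the merged cluster EGVXY
final tree: ((((E:-17/6,Y:71/6):8,X:5/2):7,G:17/4):11/8,V:11/8)
total length: 67/2

67/2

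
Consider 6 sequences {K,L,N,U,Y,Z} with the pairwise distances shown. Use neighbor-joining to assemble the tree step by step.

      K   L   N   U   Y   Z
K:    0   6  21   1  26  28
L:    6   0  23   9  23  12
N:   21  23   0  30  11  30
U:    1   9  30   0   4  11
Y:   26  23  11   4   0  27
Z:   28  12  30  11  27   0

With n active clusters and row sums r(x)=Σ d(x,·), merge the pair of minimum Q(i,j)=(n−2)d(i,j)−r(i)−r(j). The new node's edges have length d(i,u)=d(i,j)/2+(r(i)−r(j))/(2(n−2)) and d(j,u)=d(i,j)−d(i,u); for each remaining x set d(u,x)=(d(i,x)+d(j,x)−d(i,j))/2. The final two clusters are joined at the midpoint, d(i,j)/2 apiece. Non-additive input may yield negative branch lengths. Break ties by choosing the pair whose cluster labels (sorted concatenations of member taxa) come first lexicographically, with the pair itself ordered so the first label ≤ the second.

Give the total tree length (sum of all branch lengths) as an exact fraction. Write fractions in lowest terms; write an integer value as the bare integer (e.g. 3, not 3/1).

iteration 1: select N,Y (d=11, Q=-162); attach at lengths (17/2, 5/2); label the merged cluster NY
  updated: d(K,NY)=18, d(L,NY)=35/2, d(NY,U)=23/2, d(NY,Z)=23
iteration 2: select K,U (d=1, Q=-165/2); attach at lengths (47/12, -35/12); label the merged cluster KU
  updated: d(KU,L)=7, d(KU,NY)=57/4, d(KU,Z)=19
iteration 3: select KU,NY (d=57/4, Q=-133/2); attach at lengths (7/2, 43/4); label the merged cluster KNUY
  updated: d(KNUY,L)=41/8, d(KNUY,Z)=111/8
iteration 4: select KNUY,L (d=41/8, Q=-31); attach at lengths (7/2, 13/8); label the merged cluster KLNUY
  updated: d(KLNUY,Z)=83/8
iteration 5: select KLNUY,Z (d=83/8); attach at lengths (83/16, 83/16); label the merged cluster KLNUYZ
final tree: ((((K:47/12,U:-35/12):7/2,(N:17/2,Y:5/2):43/4):7/2,L:13/8):83/16,Z:83/16)
total length: 167/4

167/4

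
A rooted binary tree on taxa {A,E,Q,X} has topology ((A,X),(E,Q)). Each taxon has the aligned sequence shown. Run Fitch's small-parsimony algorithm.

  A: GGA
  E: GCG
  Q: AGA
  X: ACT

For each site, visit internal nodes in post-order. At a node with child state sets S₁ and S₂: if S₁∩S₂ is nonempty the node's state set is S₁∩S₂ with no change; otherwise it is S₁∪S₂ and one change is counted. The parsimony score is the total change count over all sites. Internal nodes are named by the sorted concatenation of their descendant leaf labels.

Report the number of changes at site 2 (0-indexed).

[col 0] AX: children A:{G}, X:{A} ∪→ {A,G}; cost 1
[col 0] EQ: children E:{G}, Q:{A} ∪→ {A,G}; cost 1
[col 0] AEQX: children AX:{A,G}, EQ:{A,G} ∩→ {A,G}; cost 0
[col 1] AX: children A:{G}, X:{C} ∪→ {C,G}; cost 1
[col 1] EQ: children E:{C}, Q:{G} ∪→ {C,G}; cost 1
[col 1] AEQX: children AX:{C,G}, EQ:{C,G} ∩→ {C,G}; cost 0
[col 2] AX: children A:{A}, X:{T} ∪→ {A,T}; cost 1
[col 2] EQ: children E:{G}, Q:{A} ∪→ {A,G}; cost 1
[col 2] AEQX: children AX:{A,T}, EQ:{A,G} ∩→ {A}; cost 0
per-site changes: [2, 2, 2]; total = 6

2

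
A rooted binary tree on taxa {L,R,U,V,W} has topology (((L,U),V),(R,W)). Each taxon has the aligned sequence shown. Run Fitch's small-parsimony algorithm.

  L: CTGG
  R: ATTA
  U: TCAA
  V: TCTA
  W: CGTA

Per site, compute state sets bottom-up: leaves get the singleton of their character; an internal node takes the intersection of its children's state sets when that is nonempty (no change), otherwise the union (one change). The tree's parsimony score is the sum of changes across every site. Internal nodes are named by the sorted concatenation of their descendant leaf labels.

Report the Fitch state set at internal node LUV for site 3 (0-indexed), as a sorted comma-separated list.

LU@0: {C} ∪ {T} = {C,T} (union, +1)
LUV@0: {C,T} ∩ {T} = {T} (intersection, +0)
RW@0: {A} ∪ {C} = {A,C} (union, +1)
LRUVW@0: {T} ∪ {A,C} = {A,C,T} (union, +1)
LU@1: {T} ∪ {C} = {C,T} (union, +1)
LUV@1: {C,T} ∩ {C} = {C} (intersection, +0)
RW@1: {T} ∪ {G} = {G,T} (union, +1)
LRUVW@1: {C} ∪ {G,T} = {C,G,T} (union, +1)
LU@2: {G} ∪ {A} = {A,G} (union, +1)
LUV@2: {A,G} ∪ {T} = {A,G,T} (union, +1)
RW@2: {T} ∩ {T} = {T} (intersection, +0)
LRUVW@2: {A,G,T} ∩ {T} = {T} (intersection, +0)
LU@3: {G} ∪ {A} = {A,G} (union, +1)
LUV@3: {A,G} ∩ {A} = {A} (intersection, +0)
RW@3: {A} ∩ {A} = {A} (intersection, +0)
LRUVW@3: {A} ∩ {A} = {A} (intersection, +0)
per-site changes: [3, 3, 2, 1]; total = 9

A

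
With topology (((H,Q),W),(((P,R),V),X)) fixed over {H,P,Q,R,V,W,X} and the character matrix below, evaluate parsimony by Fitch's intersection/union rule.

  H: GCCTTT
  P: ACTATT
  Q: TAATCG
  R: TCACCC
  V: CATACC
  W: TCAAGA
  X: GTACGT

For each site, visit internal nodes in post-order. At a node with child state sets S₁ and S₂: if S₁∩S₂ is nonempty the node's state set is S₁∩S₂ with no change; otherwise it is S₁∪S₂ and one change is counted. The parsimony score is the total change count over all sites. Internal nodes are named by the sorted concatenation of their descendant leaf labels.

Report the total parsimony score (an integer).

21

site 0, node HQ: H={G} ∪ Q={T} → {G,T} (+1)
site 0, node HQW: HQ={G,T} ∩ W={T} → {T} (+0)
site 0, node PR: P={A} ∪ R={T} → {A,T} (+1)
site 0, node PRV: PR={A,T} ∪ V={C} → {A,C,T} (+1)
site 0, node PRVX: PRV={A,C,T} ∪ X={G} → {A,C,G,T} (+1)
site 0, node HPQRVWX: HQW={T} ∩ PRVX={A,C,G,T} → {T} (+0)
site 1, node HQ: H={C} ∪ Q={A} → {A,C} (+1)
site 1, node HQW: HQ={A,C} ∩ W={C} → {C} (+0)
site 1, node PR: P={C} ∩ R={C} → {C} (+0)
site 1, node PRV: PR={C} ∪ V={A} → {A,C} (+1)
site 1, node PRVX: PRV={A,C} ∪ X={T} → {A,C,T} (+1)
site 1, node HPQRVWX: HQW={C} ∩ PRVX={A,C,T} → {C} (+0)
site 2, node HQ: H={C} ∪ Q={A} → {A,C} (+1)
site 2, node HQW: HQ={A,C} ∩ W={A} → {A} (+0)
site 2, node PR: P={T} ∪ R={A} → {A,T} (+1)
site 2, node PRV: PR={A,T} ∩ V={T} → {T} (+0)
site 2, node PRVX: PRV={T} ∪ X={A} → {A,T} (+1)
site 2, node HPQRVWX: HQW={A} ∩ PRVX={A,T} → {A} (+0)
site 3, node HQ: H={T} ∩ Q={T} → {T} (+0)
site 3, node HQW: HQ={T} ∪ W={A} → {A,T} (+1)
site 3, node PR: P={A} ∪ R={C} → {A,C} (+1)
site 3, node PRV: PR={A,C} ∩ V={A} → {A} (+0)
site 3, node PRVX: PRV={A} ∪ X={C} → {A,C} (+1)
site 3, node HPQRVWX: HQW={A,T} ∩ PRVX={A,C} → {A} (+0)
site 4, node HQ: H={T} ∪ Q={C} → {C,T} (+1)
site 4, node HQW: HQ={C,T} ∪ W={G} → {C,G,T} (+1)
site 4, node PR: P={T} ∪ R={C} → {C,T} (+1)
site 4, node PRV: PR={C,T} ∩ V={C} → {C} (+0)
site 4, node PRVX: PRV={C} ∪ X={G} → {C,G} (+1)
site 4, node HPQRVWX: HQW={C,G,T} ∩ PRVX={C,G} → {C,G} (+0)
site 5, node HQ: H={T} ∪ Q={G} → {G,T} (+1)
site 5, node HQW: HQ={G,T} ∪ W={A} → {A,G,T} (+1)
site 5, node PR: P={T} ∪ R={C} → {C,T} (+1)
site 5, node PRV: PR={C,T} ∩ V={C} → {C} (+0)
site 5, node PRVX: PRV={C} ∪ X={T} → {C,T} (+1)
site 5, node HPQRVWX: HQW={A,G,T} ∩ PRVX={C,T} → {T} (+0)
per-site changes: [4, 3, 3, 3, 4, 4]; total = 21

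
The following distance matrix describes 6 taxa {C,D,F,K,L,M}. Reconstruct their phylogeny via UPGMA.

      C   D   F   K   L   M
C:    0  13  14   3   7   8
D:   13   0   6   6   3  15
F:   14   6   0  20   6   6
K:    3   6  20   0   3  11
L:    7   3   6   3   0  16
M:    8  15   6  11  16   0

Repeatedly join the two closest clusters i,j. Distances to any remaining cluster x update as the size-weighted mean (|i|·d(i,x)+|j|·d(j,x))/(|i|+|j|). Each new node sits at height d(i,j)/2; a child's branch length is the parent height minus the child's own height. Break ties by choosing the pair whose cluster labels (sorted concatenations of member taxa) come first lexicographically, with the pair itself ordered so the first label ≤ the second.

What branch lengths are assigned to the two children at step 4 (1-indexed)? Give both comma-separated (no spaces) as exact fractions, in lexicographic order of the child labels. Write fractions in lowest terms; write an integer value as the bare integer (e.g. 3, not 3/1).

13/4,19/4

step 1: merge (C,K) at d=3; branch lengths C→3/2, K→3/2; new cluster CK
  updated: d(CK,D)=19/2, d(CK,F)=17, d(CK,L)=5, d(CK,M)=19/2
step 2: merge (D,L) at d=3; branch lengths D→3/2, L→3/2; new cluster DL
  updated: d(CK,DL)=29/4, d(DL,F)=6, d(DL,M)=31/2
step 3: merge (DL,F) at d=6; branch lengths DL→3/2, F→3; new cluster DFL
  updated: d(CK,DFL)=21/2, d(DFL,M)=37/3
step 4: merge (CK,M) at d=19/2; branch lengths CK→13/4, M→19/4; new cluster CKM
  updated: d(CKM,DFL)=100/9
step 5: merge (CKM,DFL) at d=100/9; branch lengths CKM→29/36, DFL→23/9; new cluster CDFKLM
final tree: (((C:3/2,K:3/2):13/4,M:19/4):29/36,((D:3/2,L:3/2):3/2,F:3):23/9)
total length: 787/36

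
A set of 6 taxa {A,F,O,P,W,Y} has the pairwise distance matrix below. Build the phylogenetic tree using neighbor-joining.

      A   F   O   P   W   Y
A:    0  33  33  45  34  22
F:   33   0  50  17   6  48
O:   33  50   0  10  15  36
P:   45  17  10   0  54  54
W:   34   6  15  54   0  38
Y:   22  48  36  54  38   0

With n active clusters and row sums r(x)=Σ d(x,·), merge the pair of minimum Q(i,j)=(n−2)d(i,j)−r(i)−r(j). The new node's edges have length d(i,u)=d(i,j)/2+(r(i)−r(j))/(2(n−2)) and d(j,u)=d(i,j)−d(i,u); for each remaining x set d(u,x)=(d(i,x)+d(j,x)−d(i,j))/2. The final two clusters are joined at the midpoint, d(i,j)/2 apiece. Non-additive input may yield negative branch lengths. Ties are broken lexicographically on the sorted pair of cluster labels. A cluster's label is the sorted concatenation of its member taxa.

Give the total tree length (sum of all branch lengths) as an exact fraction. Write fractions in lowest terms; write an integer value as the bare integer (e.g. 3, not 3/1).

609/8

1. join O+P (d=10, Q=-284) ⇒ OP; edges |O|=1/2, |P|=19/2
  updated: d(A,OP)=34, d(F,OP)=57/2, d(OP,W)=59/2, d(OP,Y)=40
2. join A+Y (d=22, Q=-205) ⇒ AY; edges |A|=41/6, |Y|=91/6
  updated: d(AY,F)=59/2, d(AY,OP)=26, d(AY,W)=25
3. join AY+OP (d=26, Q=-225/2) ⇒ AOPY; edges |AY|=97/8, |OP|=111/8
  updated: d(AOPY,F)=16, d(AOPY,W)=57/4
4. join AOPY+F (d=16, Q=-145/4) ⇒ AFOPY; edges |AOPY|=97/8, |F|=31/8
  updated: d(AFOPY,W)=17/8
5. join AFOPY+W (d=17/8) ⇒ AFOPWY; edges |AFOPY|=17/16, |W|=17/16
final tree: ((((A:41/6,Y:91/6):97/8,(O:1/2,P:19/2):111/8):97/8,F:31/8):17/16,W:17/16)
total length: 609/8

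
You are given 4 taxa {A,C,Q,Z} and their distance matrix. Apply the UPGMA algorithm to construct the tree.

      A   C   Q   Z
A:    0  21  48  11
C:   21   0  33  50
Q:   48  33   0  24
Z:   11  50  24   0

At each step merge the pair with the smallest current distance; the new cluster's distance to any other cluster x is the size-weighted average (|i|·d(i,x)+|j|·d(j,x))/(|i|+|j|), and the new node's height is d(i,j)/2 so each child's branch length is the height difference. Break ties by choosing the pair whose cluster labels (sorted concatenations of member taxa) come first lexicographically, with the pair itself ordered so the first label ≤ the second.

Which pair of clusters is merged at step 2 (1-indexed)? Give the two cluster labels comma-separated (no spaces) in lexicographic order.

1. join A+Z (d=11) ⇒ AZ; edges |A|=11/2, |Z|=11/2
  updated: d(AZ,C)=71/2, d(AZ,Q)=36
2. join C+Q (d=33) ⇒ CQ; edges |C|=33/2, |Q|=33/2
  updated: d(AZ,CQ)=143/4
3. join AZ+CQ (d=143/4) ⇒ ACQZ; edges |AZ|=99/8, |CQ|=11/8
final tree: ((A:11/2,Z:11/2):99/8,(C:33/2,Q:33/2):11/8)
total length: 231/4

C,Q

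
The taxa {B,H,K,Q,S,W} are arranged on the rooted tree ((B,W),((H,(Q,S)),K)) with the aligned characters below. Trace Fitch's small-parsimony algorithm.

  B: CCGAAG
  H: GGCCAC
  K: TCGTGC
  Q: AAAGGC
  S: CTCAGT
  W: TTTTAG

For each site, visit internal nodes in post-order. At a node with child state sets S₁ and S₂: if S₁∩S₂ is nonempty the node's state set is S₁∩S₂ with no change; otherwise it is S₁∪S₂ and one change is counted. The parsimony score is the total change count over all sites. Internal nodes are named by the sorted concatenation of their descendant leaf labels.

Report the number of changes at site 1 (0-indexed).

[col 0] BW: children B:{C}, W:{T} ∪→ {C,T}; cost 1
[col 0] QS: children Q:{A}, S:{C} ∪→ {A,C}; cost 1
[col 0] HQS: children H:{G}, QS:{A,C} ∪→ {A,C,G}; cost 1
[col 0] HKQS: children HQS:{A,C,G}, K:{T} ∪→ {A,C,G,T}; cost 1
[col 0] BHKQSW: children BW:{C,T}, HKQS:{A,C,G,T} ∩→ {C,T}; cost 0
[col 1] BW: children B:{C}, W:{T} ∪→ {C,T}; cost 1
[col 1] QS: children Q:{A}, S:{T} ∪→ {A,T}; cost 1
[col 1] HQS: children H:{G}, QS:{A,T} ∪→ {A,G,T}; cost 1
[col 1] HKQS: children HQS:{A,G,T}, K:{C} ∪→ {A,C,G,T}; cost 1
[col 1] BHKQSW: children BW:{C,T}, HKQS:{A,C,G,T} ∩→ {C,T}; cost 0
[col 2] BW: children B:{G}, W:{T} ∪→ {G,T}; cost 1
[col 2] QS: children Q:{A}, S:{C} ∪→ {A,C}; cost 1
[col 2] HQS: children H:{C}, QS:{A,C} ∩→ {C}; cost 0
[col 2] HKQS: children HQS:{C}, K:{G} ∪→ {C,G}; cost 1
[col 2] BHKQSW: children BW:{G,T}, HKQS:{C,G} ∩→ {G}; cost 0
[col 3] BW: children B:{A}, W:{T} ∪→ {A,T}; cost 1
[col 3] QS: children Q:{G}, S:{A} ∪→ {A,G}; cost 1
[col 3] HQS: children H:{C}, QS:{A,G} ∪→ {A,C,G}; cost 1
[col 3] HKQS: children HQS:{A,C,G}, K:{T} ∪→ {A,C,G,T}; cost 1
[col 3] BHKQSW: children BW:{A,T}, HKQS:{A,C,G,T} ∩→ {A,T}; cost 0
[col 4] BW: children B:{A}, W:{A} ∩→ {A}; cost 0
[col 4] QS: children Q:{G}, S:{G} ∩→ {G}; cost 0
[col 4] HQS: children H:{A}, QS:{G} ∪→ {A,G}; cost 1
[col 4] HKQS: children HQS:{A,G}, K:{G} ∩→ {G}; cost 0
[col 4] BHKQSW: children BW:{A}, HKQS:{G} ∪→ {A,G}; cost 1
[col 5] BW: children B:{G}, W:{G} ∩→ {G}; cost 0
[col 5] QS: children Q:{C}, S:{T} ∪→ {C,T}; cost 1
[col 5] HQS: children H:{C}, QS:{C,T} ∩→ {C}; cost 0
[col 5] HKQS: children HQS:{C}, K:{C} ∩→ {C}; cost 0
[col 5] BHKQSW: children BW:{G}, HKQS:{C} ∪→ {C,G}; cost 1
per-site changes: [4, 4, 3, 4, 2, 2]; total = 19

4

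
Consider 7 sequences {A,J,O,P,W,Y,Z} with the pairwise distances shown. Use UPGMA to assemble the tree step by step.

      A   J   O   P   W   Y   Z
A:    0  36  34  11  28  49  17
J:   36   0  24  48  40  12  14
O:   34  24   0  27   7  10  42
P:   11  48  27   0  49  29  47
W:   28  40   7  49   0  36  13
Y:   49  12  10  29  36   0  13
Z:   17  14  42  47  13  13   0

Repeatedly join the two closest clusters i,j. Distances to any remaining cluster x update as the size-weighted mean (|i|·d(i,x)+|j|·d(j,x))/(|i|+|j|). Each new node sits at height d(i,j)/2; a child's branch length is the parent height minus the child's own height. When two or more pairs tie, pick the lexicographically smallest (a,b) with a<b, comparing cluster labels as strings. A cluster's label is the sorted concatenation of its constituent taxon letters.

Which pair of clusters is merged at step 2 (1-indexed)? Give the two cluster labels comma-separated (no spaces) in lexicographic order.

1. join O+W (d=7) ⇒ OW; edges |O|=7/2, |W|=7/2
  updated: d(A,OW)=31, d(J,OW)=32, d(OW,P)=38, d(OW,Y)=23, d(OW,Z)=55/2
2. join A+P (d=11) ⇒ AP; edges |A|=11/2, |P|=11/2
  updated: d(AP,J)=42, d(AP,OW)=69/2, d(AP,Y)=39, d(AP,Z)=32
3. join J+Y (d=12) ⇒ JY; edges |J|=6, |Y|=6
  updated: d(AP,JY)=81/2, d(JY,OW)=55/2, d(JY,Z)=27/2
4. join JY+Z (d=27/2) ⇒ JYZ; edges |JY|=3/4, |Z|=27/4
  updated: d(AP,JYZ)=113/3, d(JYZ,OW)=55/2
5. join JYZ+OW (d=55/2) ⇒ JOWYZ; edges |JYZ|=7, |OW|=41/4
  updated: d(AP,JOWYZ)=182/5
6. join AP+JOWYZ (d=182/5) ⇒ AJOPWYZ; edges |AP|=127/10, |JOWYZ|=89/20
final tree: ((A:11/2,P:11/2):127/10,(((J:6,Y:6):3/4,Z:27/4):7,(O:7/2,W:7/2):41/4):89/20)
total length: 719/10

A,P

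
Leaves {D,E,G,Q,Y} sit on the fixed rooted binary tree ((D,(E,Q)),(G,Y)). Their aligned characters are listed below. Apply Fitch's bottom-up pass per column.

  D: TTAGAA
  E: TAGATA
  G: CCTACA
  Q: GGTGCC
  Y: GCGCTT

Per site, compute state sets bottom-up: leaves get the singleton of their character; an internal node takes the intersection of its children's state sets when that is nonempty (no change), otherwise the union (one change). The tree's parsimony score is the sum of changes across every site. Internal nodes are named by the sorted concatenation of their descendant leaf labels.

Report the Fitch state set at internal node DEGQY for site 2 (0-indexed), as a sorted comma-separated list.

EQ@0: {T} ∪ {G} = {G,T} (union, +1)
DEQ@0: {T} ∩ {G,T} = {T} (intersection, +0)
GY@0: {C} ∪ {G} = {C,G} (union, +1)
DEGQY@0: {T} ∪ {C,G} = {C,G,T} (union, +1)
EQ@1: {A} ∪ {G} = {A,G} (union, +1)
DEQ@1: {T} ∪ {A,G} = {A,G,T} (union, +1)
GY@1: {C} ∩ {C} = {C} (intersection, +0)
DEGQY@1: {A,G,T} ∪ {C} = {A,C,G,T} (union, +1)
EQ@2: {G} ∪ {T} = {G,T} (union, +1)
DEQ@2: {A} ∪ {G,T} = {A,G,T} (union, +1)
GY@2: {T} ∪ {G} = {G,T} (union, +1)
DEGQY@2: {A,G,T} ∩ {G,T} = {G,T} (intersection, +0)
EQ@3: {A} ∪ {G} = {A,G} (union, +1)
DEQ@3: {G} ∩ {A,G} = {G} (intersection, +0)
GY@3: {A} ∪ {C} = {A,C} (union, +1)
DEGQY@3: {G} ∪ {A,C} = {A,C,G} (union, +1)
EQ@4: {T} ∪ {C} = {C,T} (union, +1)
DEQ@4: {A} ∪ {C,T} = {A,C,T} (union, +1)
GY@4: {C} ∪ {T} = {C,T} (union, +1)
DEGQY@4: {A,C,T} ∩ {C,T} = {C,T} (intersection, +0)
EQ@5: {A} ∪ {C} = {A,C} (union, +1)
DEQ@5: {A} ∩ {A,C} = {A} (intersection, +0)
GY@5: {A} ∪ {T} = {A,T} (union, +1)
DEGQY@5: {A} ∩ {A,T} = {A} (intersection, +0)
per-site changes: [3, 3, 3, 3, 3, 2]; total = 17

G,T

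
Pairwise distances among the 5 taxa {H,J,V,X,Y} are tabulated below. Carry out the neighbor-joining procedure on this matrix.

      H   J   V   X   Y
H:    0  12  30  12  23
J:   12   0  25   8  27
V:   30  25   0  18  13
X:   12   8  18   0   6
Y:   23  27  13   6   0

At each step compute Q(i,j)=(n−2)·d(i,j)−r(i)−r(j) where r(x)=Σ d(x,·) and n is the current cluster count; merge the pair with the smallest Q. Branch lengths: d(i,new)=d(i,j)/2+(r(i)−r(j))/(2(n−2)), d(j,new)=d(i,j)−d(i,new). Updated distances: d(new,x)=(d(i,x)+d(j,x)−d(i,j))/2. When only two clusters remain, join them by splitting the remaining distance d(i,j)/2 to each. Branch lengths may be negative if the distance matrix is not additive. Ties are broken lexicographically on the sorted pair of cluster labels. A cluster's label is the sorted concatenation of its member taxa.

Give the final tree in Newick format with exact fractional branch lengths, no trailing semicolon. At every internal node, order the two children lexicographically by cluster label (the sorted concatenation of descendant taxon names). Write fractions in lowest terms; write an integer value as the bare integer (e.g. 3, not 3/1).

(((H:57/8,J:39/8):49/8,(V:28/3,Y:11/3):61/8):-17/16,X:-17/16)

step 1: merge (V,Y) at d=13, Q=-116; branch lengths V→28/3, Y→11/3; new cluster VY
  updated: d(H,VY)=20, d(J,VY)=39/2, d(VY,X)=11/2
step 2: merge (H,J) at d=12, Q=-119/2; branch lengths H→57/8, J→39/8; new cluster HJ
  updated: d(HJ,VY)=55/4, d(HJ,X)=4
step 3: merge (HJ,VY) at d=55/4, Q=-93/4; branch lengths HJ→49/8, VY→61/8; new cluster HJVY
  updated: d(HJVY,X)=-17/8
step 4: merge (HJVY,X) at d=-17/8; branch lengths HJVY→-17/16, X→-17/16; new cluster HJVXY
final tree: (((H:57/8,J:39/8):49/8,(V:28/3,Y:11/3):61/8):-17/16,X:-17/16)
total length: 293/8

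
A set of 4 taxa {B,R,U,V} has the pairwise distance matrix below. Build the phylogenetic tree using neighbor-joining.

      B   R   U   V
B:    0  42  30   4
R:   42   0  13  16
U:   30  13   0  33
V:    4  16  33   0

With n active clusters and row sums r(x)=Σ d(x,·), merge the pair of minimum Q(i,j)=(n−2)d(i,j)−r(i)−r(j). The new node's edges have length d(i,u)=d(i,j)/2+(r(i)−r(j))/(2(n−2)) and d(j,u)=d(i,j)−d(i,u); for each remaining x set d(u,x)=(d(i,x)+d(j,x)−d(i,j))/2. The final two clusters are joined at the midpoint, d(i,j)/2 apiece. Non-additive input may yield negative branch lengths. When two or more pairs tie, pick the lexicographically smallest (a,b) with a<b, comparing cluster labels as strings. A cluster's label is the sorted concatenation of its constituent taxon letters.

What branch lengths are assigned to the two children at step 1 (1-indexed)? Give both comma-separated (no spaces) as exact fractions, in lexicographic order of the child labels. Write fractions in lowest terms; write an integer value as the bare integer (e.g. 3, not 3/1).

31/4,-15/4

step 1: merge (B,V) at d=4, Q=-121; branch lengths B→31/4, V→-15/4; new cluster BV
  updated: d(BV,R)=27, d(BV,U)=59/2
step 2: merge (BV,R) at d=27, Q=-139/2; branch lengths BV→87/4, R→21/4; new cluster BRV
  updated: d(BRV,U)=31/4
step 3: merge (BRV,U) at d=31/4; branch lengths BRV→31/8, U→31/8; new cluster BRUV
final tree: (((B:31/4,V:-15/4):87/4,R:21/4):31/8,U:31/8)
total length: 155/4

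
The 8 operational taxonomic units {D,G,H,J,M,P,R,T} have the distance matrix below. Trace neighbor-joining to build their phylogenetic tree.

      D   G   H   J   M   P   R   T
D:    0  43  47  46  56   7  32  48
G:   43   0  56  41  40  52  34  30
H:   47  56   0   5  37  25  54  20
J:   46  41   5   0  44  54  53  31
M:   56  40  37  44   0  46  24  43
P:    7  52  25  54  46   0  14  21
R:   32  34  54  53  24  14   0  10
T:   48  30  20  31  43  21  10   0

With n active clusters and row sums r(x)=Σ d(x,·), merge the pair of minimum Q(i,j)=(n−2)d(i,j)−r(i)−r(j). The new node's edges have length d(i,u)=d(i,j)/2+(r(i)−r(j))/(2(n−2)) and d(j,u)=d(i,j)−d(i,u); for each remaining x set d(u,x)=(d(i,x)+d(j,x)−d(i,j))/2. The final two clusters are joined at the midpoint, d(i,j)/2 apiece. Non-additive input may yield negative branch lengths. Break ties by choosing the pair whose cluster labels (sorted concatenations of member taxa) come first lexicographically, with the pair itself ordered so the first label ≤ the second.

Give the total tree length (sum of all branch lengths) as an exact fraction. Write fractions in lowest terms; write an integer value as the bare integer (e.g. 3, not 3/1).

1723/16

iteration 1: select H,J (d=5, Q=-488); attach at lengths (0, 5); label the merged cluster HJ
  updated: d(D,HJ)=44, d(G,HJ)=46, d(HJ,M)=38, d(HJ,P)=37, d(HJ,R)=51, d(HJ,T)=23
iteration 2: select D,P (d=7, Q=-372); attach at lengths (44/5, -9/5); label the merged cluster DP
  updated: d(DP,G)=44, d(DP,HJ)=37, d(DP,M)=95/2, d(DP,R)=39/2, d(DP,T)=31
iteration 3: select HJ,T (d=23, Q=-240); attach at lengths (75/4, 17/4); label the merged cluster HJT
  updated: d(DP,HJT)=45/2, d(G,HJT)=53/2, d(HJT,M)=29, d(HJT,R)=19
iteration 4: select DP,R (d=39/2, Q=-343/2); attach at lengths (191/12, 43/12); label the merged cluster DPR
  updated: d(DPR,G)=117/4, d(DPR,HJT)=11, d(DPR,M)=26
iteration 5: select DPR,HJT (d=11, Q=-443/4); attach at lengths (87/16, 89/16); label the merged cluster DHJPRT
  updated: d(DHJPRT,G)=179/8, d(DHJPRT,M)=22
iteration 6: select DHJPRT,G (d=179/8, Q=-675/8); attach at lengths (35/16, 323/16); label the merged cluster DGHJPRT
  updated: d(DGHJPRT,M)=317/16
iteration 7: select DGHJPRT,M (d=317/16); attach at lengths (317/32, 317/32); label the merged cluster DGHJMPRT
final tree: (((((D:44/5,P:-9/5):191/12,R:43/12):87/16,((H:0,J:5):75/4,T:17/4):89/16):35/16,G:323/16):317/32,M:317/32)
total length: 1723/16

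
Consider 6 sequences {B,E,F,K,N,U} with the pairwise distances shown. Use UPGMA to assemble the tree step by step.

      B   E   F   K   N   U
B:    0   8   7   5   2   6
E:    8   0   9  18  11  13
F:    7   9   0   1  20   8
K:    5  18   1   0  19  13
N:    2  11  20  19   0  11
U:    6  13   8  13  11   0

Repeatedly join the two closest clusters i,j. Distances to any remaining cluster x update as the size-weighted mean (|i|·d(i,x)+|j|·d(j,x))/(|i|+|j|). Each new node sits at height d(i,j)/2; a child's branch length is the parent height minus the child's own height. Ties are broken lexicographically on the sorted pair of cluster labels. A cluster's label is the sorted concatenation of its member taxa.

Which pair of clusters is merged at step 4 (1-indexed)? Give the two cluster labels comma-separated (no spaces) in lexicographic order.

BNU,E

iteration 1: select F,K (d=1); attach at lengths (1/2, 1/2); label the merged cluster FK
  updated: d(B,FK)=6, d(E,FK)=27/2, d(FK,N)=39/2, d(FK,U)=21/2
iteration 2: select B,N (d=2); attach at lengths (1, 1); label the merged cluster BN
  updated: d(BN,E)=19/2, d(BN,FK)=51/4, d(BN,U)=17/2
iteration 3: select BN,U (d=17/2); attach at lengths (13/4, 17/4); label the merged cluster BNU
  updated: d(BNU,E)=32/3, d(BNU,FK)=12
iteration 4: select BNU,E (d=32/3); attach at lengths (13/12, 16/3); label the merged cluster BENU
  updated: d(BENU,FK)=99/8
iteration 5: select BENU,FK (d=99/8); attach at lengths (41/48, 91/16); label the merged cluster BEFKNU
final tree: ((((B:1,N:1):13/4,U:17/4):13/12,E:16/3):41/48,(F:1/2,K:1/2):91/16)
total length: 563/24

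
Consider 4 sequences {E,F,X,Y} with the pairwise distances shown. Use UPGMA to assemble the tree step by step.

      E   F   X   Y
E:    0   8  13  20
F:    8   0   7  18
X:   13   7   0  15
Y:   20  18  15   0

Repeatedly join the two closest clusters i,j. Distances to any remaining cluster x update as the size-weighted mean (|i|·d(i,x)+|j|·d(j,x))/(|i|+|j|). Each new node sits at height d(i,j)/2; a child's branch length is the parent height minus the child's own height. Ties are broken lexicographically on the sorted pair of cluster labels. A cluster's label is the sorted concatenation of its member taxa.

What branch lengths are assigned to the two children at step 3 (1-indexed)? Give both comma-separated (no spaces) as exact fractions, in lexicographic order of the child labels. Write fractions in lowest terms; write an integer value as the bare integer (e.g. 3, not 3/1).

step 1: merge (F,X) at d=7; branch lengths F→7/2, X→7/2; new cluster FX
  updated: d(E,FX)=21/2, d(FX,Y)=33/2
step 2: merge (E,FX) at d=21/2; branch lengths E→21/4, FX→7/4; new cluster EFX
  updated: d(EFX,Y)=53/3
step 3: merge (EFX,Y) at d=53/3; branch lengths EFX→43/12, Y→53/6; new cluster EFXY
final tree: ((E:21/4,(F:7/2,X:7/2):7/4):43/12,Y:53/6)
total length: 317/12

43/12,53/6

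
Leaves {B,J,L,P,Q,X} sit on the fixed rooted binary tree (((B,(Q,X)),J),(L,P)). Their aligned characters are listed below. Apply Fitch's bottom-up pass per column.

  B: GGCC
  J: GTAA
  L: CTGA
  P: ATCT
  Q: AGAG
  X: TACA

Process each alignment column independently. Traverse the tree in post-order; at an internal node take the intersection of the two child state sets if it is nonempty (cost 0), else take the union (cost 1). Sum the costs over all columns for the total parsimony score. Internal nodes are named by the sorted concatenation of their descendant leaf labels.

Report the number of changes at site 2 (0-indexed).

3

[col 0] QX: children Q:{A}, X:{T} ∪→ {A,T}; cost 1
[col 0] BQX: children B:{G}, QX:{A,T} ∪→ {A,G,T}; cost 1
[col 0] BJQX: children BQX:{A,G,T}, J:{G} ∩→ {G}; cost 0
[col 0] LP: children L:{C}, P:{A} ∪→ {A,C}; cost 1
[col 0] BJLPQX: children BJQX:{G}, LP:{A,C} ∪→ {A,C,G}; cost 1
[col 1] QX: children Q:{G}, X:{A} ∪→ {A,G}; cost 1
[col 1] BQX: children B:{G}, QX:{A,G} ∩→ {G}; cost 0
[col 1] BJQX: children BQX:{G}, J:{T} ∪→ {G,T}; cost 1
[col 1] LP: children L:{T}, P:{T} ∩→ {T}; cost 0
[col 1] BJLPQX: children BJQX:{G,T}, LP:{T} ∩→ {T}; cost 0
[col 2] QX: children Q:{A}, X:{C} ∪→ {A,C}; cost 1
[col 2] BQX: children B:{C}, QX:{A,C} ∩→ {C}; cost 0
[col 2] BJQX: children BQX:{C}, J:{A} ∪→ {A,C}; cost 1
[col 2] LP: children L:{G}, P:{C} ∪→ {C,G}; cost 1
[col 2] BJLPQX: children BJQX:{A,C}, LP:{C,G} ∩→ {C}; cost 0
[col 3] QX: children Q:{G}, X:{A} ∪→ {A,G}; cost 1
[col 3] BQX: children B:{C}, QX:{A,G} ∪→ {A,C,G}; cost 1
[col 3] BJQX: children BQX:{A,C,G}, J:{A} ∩→ {A}; cost 0
[col 3] LP: children L:{A}, P:{T} ∪→ {A,T}; cost 1
[col 3] BJLPQX: children BJQX:{A}, LP:{A,T} ∩→ {A}; cost 0
per-site changes: [4, 2, 3, 3]; total = 12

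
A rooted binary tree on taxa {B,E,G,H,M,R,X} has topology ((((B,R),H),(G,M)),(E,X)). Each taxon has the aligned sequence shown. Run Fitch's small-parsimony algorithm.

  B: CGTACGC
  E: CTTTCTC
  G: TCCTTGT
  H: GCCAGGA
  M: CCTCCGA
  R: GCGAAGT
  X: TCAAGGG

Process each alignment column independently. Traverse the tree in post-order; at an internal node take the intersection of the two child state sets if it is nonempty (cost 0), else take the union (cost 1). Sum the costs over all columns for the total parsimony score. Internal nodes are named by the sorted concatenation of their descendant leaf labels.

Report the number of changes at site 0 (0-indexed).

[col 0] BR: children B:{C}, R:{G} ∪→ {C,G}; cost 1
[col 0] BHR: children BR:{C,G}, H:{G} ∩→ {G}; cost 0
[col 0] GM: children G:{T}, M:{C} ∪→ {C,T}; cost 1
[col 0] BGHMR: children BHR:{G}, GM:{C,T} ∪→ {C,G,T}; cost 1
[col 0] EX: children E:{C}, X:{T} ∪→ {C,T}; cost 1
[col 0] BEGHMRX: children BGHMR:{C,G,T}, EX:{C,T} ∩→ {C,T}; cost 0
[col 1] BR: children B:{G}, R:{C} ∪→ {C,G}; cost 1
[col 1] BHR: children BR:{C,G}, H:{C} ∩→ {C}; cost 0
[col 1] GM: children G:{C}, M:{C} ∩→ {C}; cost 0
[col 1] BGHMR: children BHR:{C}, GM:{C} ∩→ {C}; cost 0
[col 1] EX: children E:{T}, X:{C} ∪→ {C,T}; cost 1
[col 1] BEGHMRX: children BGHMR:{C}, EX:{C,T} ∩→ {C}; cost 0
[col 2] BR: children B:{T}, R:{G} ∪→ {G,T}; cost 1
[col 2] BHR: children BR:{G,T}, H:{C} ∪→ {C,G,T}; cost 1
[col 2] GM: children G:{C}, M:{T} ∪→ {C,T}; cost 1
[col 2] BGHMR: children BHR:{C,G,T}, GM:{C,T} ∩→ {C,T}; cost 0
[col 2] EX: children E:{T}, X:{A} ∪→ {A,T}; cost 1
[col 2] BEGHMRX: children BGHMR:{C,T}, EX:{A,T} ∩→ {T}; cost 0
[col 3] BR: children B:{A}, R:{A} ∩→ {A}; cost 0
[col 3] BHR: children BR:{A}, H:{A} ∩→ {A}; cost 0
[col 3] GM: children G:{T}, M:{C} ∪→ {C,T}; cost 1
[col 3] BGHMR: children BHR:{A}, GM:{C,T} ∪→ {A,C,T}; cost 1
[col 3] EX: children E:{T}, X:{A} ∪→ {A,T}; cost 1
[col 3] BEGHMRX: children BGHMR:{A,C,T}, EX:{A,T} ∩→ {A,T}; cost 0
[col 4] BR: children B:{C}, R:{A} ∪→ {A,C}; cost 1
[col 4] BHR: children BR:{A,C}, H:{G} ∪→ {A,C,G}; cost 1
[col 4] GM: children G:{T}, M:{C} ∪→ {C,T}; cost 1
[col 4] BGHMR: children BHR:{A,C,G}, GM:{C,T} ∩→ {C}; cost 0
[col 4] EX: children E:{C}, X:{G} ∪→ {C,G}; cost 1
[col 4] BEGHMRX: children BGHMR:{C}, EX:{C,G} ∩→ {C}; cost 0
[col 5] BR: children B:{G}, R:{G} ∩→ {G}; cost 0
[col 5] BHR: children BR:{G}, H:{G} ∩→ {G}; cost 0
[col 5] GM: children G:{G}, M:{G} ∩→ {G}; cost 0
[col 5] BGHMR: children BHR:{G}, GM:{G} ∩→ {G}; cost 0
[col 5] EX: children E:{T}, X:{G} ∪→ {G,T}; cost 1
[col 5] BEGHMRX: children BGHMR:{G}, EX:{G,T} ∩→ {G}; cost 0
[col 6] BR: children B:{C}, R:{T} ∪→ {C,T}; cost 1
[col 6] BHR: children BR:{C,T}, H:{A} ∪→ {A,C,T}; cost 1
[col 6] GM: children G:{T}, M:{A} ∪→ {A,T}; cost 1
[col 6] BGHMR: children BHR:{A,C,T}, GM:{A,T} ∩→ {A,T}; cost 0
[col 6] EX: children E:{C}, X:{G} ∪→ {C,G}; cost 1
[col 6] BEGHMRX: children BGHMR:{A,T}, EX:{C,G} ∪→ {A,C,G,T}; cost 1
per-site changes: [4, 2, 4, 3, 4, 1, 5]; total = 23

4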